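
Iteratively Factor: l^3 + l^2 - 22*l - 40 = (l - 5)*(l^2 + 6*l + 8) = (l - 5)*(l + 4)*(l + 2)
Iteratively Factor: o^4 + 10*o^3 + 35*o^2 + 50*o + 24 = (o + 2)*(o^3 + 8*o^2 + 19*o + 12) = (o + 1)*(o + 2)*(o^2 + 7*o + 12) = (o + 1)*(o + 2)*(o + 3)*(o + 4)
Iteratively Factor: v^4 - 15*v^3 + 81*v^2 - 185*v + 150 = (v - 5)*(v^3 - 10*v^2 + 31*v - 30) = (v - 5)^2*(v^2 - 5*v + 6) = (v - 5)^2*(v - 3)*(v - 2)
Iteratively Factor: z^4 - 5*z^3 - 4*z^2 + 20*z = (z + 2)*(z^3 - 7*z^2 + 10*z) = (z - 5)*(z + 2)*(z^2 - 2*z) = (z - 5)*(z - 2)*(z + 2)*(z)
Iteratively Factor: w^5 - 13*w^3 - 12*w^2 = (w + 1)*(w^4 - w^3 - 12*w^2) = w*(w + 1)*(w^3 - w^2 - 12*w) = w^2*(w + 1)*(w^2 - w - 12) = w^2*(w - 4)*(w + 1)*(w + 3)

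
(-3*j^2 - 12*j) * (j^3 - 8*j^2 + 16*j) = -3*j^5 + 12*j^4 + 48*j^3 - 192*j^2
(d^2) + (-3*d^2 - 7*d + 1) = -2*d^2 - 7*d + 1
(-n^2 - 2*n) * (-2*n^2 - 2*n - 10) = 2*n^4 + 6*n^3 + 14*n^2 + 20*n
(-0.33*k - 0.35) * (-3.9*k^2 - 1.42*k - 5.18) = 1.287*k^3 + 1.8336*k^2 + 2.2064*k + 1.813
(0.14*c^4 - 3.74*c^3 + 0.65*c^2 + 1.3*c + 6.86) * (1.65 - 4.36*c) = -0.6104*c^5 + 16.5374*c^4 - 9.005*c^3 - 4.5955*c^2 - 27.7646*c + 11.319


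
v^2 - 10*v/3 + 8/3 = (v - 2)*(v - 4/3)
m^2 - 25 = (m - 5)*(m + 5)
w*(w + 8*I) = w^2 + 8*I*w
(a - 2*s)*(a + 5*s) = a^2 + 3*a*s - 10*s^2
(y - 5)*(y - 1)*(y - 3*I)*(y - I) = y^4 - 6*y^3 - 4*I*y^3 + 2*y^2 + 24*I*y^2 + 18*y - 20*I*y - 15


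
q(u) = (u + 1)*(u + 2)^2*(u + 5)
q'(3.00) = 620.00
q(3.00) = 800.00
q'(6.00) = 2384.00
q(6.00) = 4928.00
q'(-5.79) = -108.84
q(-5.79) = 54.36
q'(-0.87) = 6.65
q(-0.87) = 0.69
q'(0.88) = 128.04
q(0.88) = 91.69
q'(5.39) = 1897.67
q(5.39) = 3625.81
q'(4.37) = 1239.14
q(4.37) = 2041.70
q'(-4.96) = -33.41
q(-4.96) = -1.39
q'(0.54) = 89.02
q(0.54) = 55.04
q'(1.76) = 274.90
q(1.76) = 263.77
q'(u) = (u + 1)*(u + 2)^2 + (u + 1)*(u + 5)*(2*u + 4) + (u + 2)^2*(u + 5) = 4*u^3 + 30*u^2 + 66*u + 44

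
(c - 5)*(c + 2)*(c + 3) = c^3 - 19*c - 30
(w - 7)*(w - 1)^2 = w^3 - 9*w^2 + 15*w - 7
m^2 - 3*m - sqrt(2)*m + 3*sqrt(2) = (m - 3)*(m - sqrt(2))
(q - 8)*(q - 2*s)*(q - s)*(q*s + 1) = q^4*s - 3*q^3*s^2 - 8*q^3*s + q^3 + 2*q^2*s^3 + 24*q^2*s^2 - 3*q^2*s - 8*q^2 - 16*q*s^3 + 2*q*s^2 + 24*q*s - 16*s^2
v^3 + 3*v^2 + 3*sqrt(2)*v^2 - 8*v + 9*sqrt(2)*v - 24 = (v + 3)*(v - sqrt(2))*(v + 4*sqrt(2))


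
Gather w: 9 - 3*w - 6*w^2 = -6*w^2 - 3*w + 9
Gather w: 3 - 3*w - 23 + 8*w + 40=5*w + 20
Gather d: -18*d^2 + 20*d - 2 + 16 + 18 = -18*d^2 + 20*d + 32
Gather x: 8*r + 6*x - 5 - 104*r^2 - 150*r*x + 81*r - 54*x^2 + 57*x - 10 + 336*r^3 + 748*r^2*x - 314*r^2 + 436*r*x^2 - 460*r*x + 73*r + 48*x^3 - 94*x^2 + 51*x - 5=336*r^3 - 418*r^2 + 162*r + 48*x^3 + x^2*(436*r - 148) + x*(748*r^2 - 610*r + 114) - 20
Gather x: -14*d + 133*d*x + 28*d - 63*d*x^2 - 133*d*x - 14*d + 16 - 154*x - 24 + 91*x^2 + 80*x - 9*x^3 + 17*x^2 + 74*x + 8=-9*x^3 + x^2*(108 - 63*d)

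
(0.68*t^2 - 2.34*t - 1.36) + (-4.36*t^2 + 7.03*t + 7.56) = -3.68*t^2 + 4.69*t + 6.2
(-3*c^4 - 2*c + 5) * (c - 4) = -3*c^5 + 12*c^4 - 2*c^2 + 13*c - 20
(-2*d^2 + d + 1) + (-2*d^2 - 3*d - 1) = -4*d^2 - 2*d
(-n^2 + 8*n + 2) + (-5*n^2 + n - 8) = -6*n^2 + 9*n - 6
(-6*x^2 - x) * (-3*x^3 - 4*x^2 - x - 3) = 18*x^5 + 27*x^4 + 10*x^3 + 19*x^2 + 3*x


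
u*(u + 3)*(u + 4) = u^3 + 7*u^2 + 12*u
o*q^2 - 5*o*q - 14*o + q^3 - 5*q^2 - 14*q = (o + q)*(q - 7)*(q + 2)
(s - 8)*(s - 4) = s^2 - 12*s + 32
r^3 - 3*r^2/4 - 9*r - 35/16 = (r - 7/2)*(r + 1/4)*(r + 5/2)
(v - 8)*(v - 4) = v^2 - 12*v + 32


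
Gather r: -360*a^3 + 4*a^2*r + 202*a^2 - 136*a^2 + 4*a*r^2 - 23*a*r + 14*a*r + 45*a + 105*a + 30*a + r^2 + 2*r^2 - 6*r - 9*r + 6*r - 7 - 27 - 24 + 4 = -360*a^3 + 66*a^2 + 180*a + r^2*(4*a + 3) + r*(4*a^2 - 9*a - 9) - 54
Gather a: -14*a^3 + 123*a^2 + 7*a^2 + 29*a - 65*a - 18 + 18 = -14*a^3 + 130*a^2 - 36*a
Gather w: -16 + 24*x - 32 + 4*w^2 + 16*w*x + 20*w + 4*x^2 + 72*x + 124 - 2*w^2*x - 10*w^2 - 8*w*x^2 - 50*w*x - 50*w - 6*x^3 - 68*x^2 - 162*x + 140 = w^2*(-2*x - 6) + w*(-8*x^2 - 34*x - 30) - 6*x^3 - 64*x^2 - 66*x + 216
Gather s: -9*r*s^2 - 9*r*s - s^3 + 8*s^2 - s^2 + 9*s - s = -s^3 + s^2*(7 - 9*r) + s*(8 - 9*r)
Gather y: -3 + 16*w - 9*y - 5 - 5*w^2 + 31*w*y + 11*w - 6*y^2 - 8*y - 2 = -5*w^2 + 27*w - 6*y^2 + y*(31*w - 17) - 10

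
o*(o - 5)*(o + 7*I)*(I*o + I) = I*o^4 - 7*o^3 - 4*I*o^3 + 28*o^2 - 5*I*o^2 + 35*o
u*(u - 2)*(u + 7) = u^3 + 5*u^2 - 14*u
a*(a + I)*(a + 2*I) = a^3 + 3*I*a^2 - 2*a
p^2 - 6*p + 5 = (p - 5)*(p - 1)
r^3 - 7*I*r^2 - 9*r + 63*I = (r - 3)*(r + 3)*(r - 7*I)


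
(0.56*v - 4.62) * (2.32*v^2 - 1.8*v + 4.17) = 1.2992*v^3 - 11.7264*v^2 + 10.6512*v - 19.2654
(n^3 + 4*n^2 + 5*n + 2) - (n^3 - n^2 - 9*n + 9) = 5*n^2 + 14*n - 7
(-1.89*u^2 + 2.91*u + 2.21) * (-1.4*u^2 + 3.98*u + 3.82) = 2.646*u^4 - 11.5962*u^3 + 1.268*u^2 + 19.912*u + 8.4422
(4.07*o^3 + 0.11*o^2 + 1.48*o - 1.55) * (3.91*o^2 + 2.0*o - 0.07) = 15.9137*o^5 + 8.5701*o^4 + 5.7219*o^3 - 3.1082*o^2 - 3.2036*o + 0.1085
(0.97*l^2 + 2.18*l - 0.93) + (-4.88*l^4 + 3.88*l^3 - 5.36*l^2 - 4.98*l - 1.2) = -4.88*l^4 + 3.88*l^3 - 4.39*l^2 - 2.8*l - 2.13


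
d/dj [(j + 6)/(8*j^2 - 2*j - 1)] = (-8*j^2 - 96*j + 11)/(64*j^4 - 32*j^3 - 12*j^2 + 4*j + 1)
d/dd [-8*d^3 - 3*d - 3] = -24*d^2 - 3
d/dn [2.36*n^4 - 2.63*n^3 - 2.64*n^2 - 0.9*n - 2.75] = 9.44*n^3 - 7.89*n^2 - 5.28*n - 0.9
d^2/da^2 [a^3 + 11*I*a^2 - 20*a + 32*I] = 6*a + 22*I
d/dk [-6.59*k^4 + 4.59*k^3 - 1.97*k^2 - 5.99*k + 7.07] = -26.36*k^3 + 13.77*k^2 - 3.94*k - 5.99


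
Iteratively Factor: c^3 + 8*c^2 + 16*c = (c + 4)*(c^2 + 4*c) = c*(c + 4)*(c + 4)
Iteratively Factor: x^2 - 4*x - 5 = (x - 5)*(x + 1)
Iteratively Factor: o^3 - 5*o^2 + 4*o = (o - 4)*(o^2 - o) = (o - 4)*(o - 1)*(o)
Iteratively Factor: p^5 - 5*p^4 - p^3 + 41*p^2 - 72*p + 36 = (p + 3)*(p^4 - 8*p^3 + 23*p^2 - 28*p + 12) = (p - 3)*(p + 3)*(p^3 - 5*p^2 + 8*p - 4) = (p - 3)*(p - 2)*(p + 3)*(p^2 - 3*p + 2) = (p - 3)*(p - 2)*(p - 1)*(p + 3)*(p - 2)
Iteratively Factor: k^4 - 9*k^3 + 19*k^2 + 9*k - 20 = (k - 1)*(k^3 - 8*k^2 + 11*k + 20) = (k - 5)*(k - 1)*(k^2 - 3*k - 4) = (k - 5)*(k - 1)*(k + 1)*(k - 4)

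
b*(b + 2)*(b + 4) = b^3 + 6*b^2 + 8*b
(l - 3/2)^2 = l^2 - 3*l + 9/4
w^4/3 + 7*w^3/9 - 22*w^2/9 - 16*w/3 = w*(w/3 + 1)*(w - 8/3)*(w + 2)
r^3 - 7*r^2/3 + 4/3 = (r - 2)*(r - 1)*(r + 2/3)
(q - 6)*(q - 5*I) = q^2 - 6*q - 5*I*q + 30*I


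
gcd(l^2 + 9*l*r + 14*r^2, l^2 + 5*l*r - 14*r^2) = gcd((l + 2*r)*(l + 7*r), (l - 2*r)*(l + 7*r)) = l + 7*r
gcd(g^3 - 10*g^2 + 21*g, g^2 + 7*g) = g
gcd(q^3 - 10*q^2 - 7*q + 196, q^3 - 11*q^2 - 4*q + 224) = q^2 - 3*q - 28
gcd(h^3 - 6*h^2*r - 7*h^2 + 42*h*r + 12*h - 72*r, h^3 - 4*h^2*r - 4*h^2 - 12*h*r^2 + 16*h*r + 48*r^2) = -h^2 + 6*h*r + 4*h - 24*r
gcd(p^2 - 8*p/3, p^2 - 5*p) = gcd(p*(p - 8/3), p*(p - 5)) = p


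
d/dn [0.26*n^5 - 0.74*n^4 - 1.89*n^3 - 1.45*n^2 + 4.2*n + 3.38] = 1.3*n^4 - 2.96*n^3 - 5.67*n^2 - 2.9*n + 4.2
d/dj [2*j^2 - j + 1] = 4*j - 1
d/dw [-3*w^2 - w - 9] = -6*w - 1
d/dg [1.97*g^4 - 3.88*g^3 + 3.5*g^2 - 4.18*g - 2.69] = 7.88*g^3 - 11.64*g^2 + 7.0*g - 4.18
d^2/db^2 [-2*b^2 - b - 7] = -4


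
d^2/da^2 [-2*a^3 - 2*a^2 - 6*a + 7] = -12*a - 4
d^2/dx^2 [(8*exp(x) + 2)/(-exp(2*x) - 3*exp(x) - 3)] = (-8*exp(4*x) + 16*exp(3*x) + 126*exp(2*x) + 78*exp(x) - 54)*exp(x)/(exp(6*x) + 9*exp(5*x) + 36*exp(4*x) + 81*exp(3*x) + 108*exp(2*x) + 81*exp(x) + 27)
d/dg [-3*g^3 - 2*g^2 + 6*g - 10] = -9*g^2 - 4*g + 6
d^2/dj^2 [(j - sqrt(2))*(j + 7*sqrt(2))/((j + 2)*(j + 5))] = 2*(-7*j^3 + 6*sqrt(2)*j^3 - 72*j^2 - 294*j - 180*sqrt(2)*j - 420*sqrt(2) - 446)/(j^6 + 21*j^5 + 177*j^4 + 763*j^3 + 1770*j^2 + 2100*j + 1000)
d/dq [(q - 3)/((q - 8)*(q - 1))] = (-q^2 + 6*q - 19)/(q^4 - 18*q^3 + 97*q^2 - 144*q + 64)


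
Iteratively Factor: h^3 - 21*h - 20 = (h + 1)*(h^2 - h - 20) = (h - 5)*(h + 1)*(h + 4)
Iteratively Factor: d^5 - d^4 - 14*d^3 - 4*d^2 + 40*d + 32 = (d + 2)*(d^4 - 3*d^3 - 8*d^2 + 12*d + 16) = (d - 2)*(d + 2)*(d^3 - d^2 - 10*d - 8) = (d - 2)*(d + 2)^2*(d^2 - 3*d - 4) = (d - 2)*(d + 1)*(d + 2)^2*(d - 4)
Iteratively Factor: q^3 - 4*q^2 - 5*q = (q - 5)*(q^2 + q) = (q - 5)*(q + 1)*(q)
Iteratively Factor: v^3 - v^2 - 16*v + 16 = (v + 4)*(v^2 - 5*v + 4) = (v - 4)*(v + 4)*(v - 1)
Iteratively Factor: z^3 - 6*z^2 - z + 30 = (z - 3)*(z^2 - 3*z - 10) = (z - 3)*(z + 2)*(z - 5)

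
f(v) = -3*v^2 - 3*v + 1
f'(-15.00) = 87.00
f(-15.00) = -629.00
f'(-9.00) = 51.00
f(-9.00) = -215.00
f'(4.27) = -28.62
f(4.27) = -66.51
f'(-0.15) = -2.10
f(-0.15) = 1.38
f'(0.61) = -6.66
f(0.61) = -1.95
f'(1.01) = -9.06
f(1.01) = -5.09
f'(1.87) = -14.22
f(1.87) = -15.10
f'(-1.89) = 8.34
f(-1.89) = -4.05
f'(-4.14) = 21.84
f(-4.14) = -38.00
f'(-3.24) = 16.44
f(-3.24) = -20.77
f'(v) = -6*v - 3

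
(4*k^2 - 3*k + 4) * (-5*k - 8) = -20*k^3 - 17*k^2 + 4*k - 32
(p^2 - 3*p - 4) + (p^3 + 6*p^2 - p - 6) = p^3 + 7*p^2 - 4*p - 10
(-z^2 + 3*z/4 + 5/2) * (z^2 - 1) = -z^4 + 3*z^3/4 + 7*z^2/2 - 3*z/4 - 5/2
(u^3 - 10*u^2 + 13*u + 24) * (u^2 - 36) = u^5 - 10*u^4 - 23*u^3 + 384*u^2 - 468*u - 864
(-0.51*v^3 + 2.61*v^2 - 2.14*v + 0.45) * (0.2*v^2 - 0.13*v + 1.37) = -0.102*v^5 + 0.5883*v^4 - 1.466*v^3 + 3.9439*v^2 - 2.9903*v + 0.6165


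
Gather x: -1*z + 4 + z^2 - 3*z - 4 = z^2 - 4*z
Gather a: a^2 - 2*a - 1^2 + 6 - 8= a^2 - 2*a - 3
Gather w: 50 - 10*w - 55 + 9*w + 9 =4 - w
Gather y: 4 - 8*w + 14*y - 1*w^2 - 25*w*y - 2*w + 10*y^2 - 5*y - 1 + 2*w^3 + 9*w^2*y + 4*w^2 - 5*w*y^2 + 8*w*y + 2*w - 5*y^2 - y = 2*w^3 + 3*w^2 - 8*w + y^2*(5 - 5*w) + y*(9*w^2 - 17*w + 8) + 3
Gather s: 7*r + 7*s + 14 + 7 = 7*r + 7*s + 21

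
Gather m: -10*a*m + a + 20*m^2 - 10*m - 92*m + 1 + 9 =a + 20*m^2 + m*(-10*a - 102) + 10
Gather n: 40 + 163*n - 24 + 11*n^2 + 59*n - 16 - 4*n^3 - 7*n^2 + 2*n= -4*n^3 + 4*n^2 + 224*n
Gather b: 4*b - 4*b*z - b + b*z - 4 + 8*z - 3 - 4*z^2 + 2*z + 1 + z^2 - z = b*(3 - 3*z) - 3*z^2 + 9*z - 6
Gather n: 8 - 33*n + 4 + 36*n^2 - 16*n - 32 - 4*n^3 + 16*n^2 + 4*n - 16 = -4*n^3 + 52*n^2 - 45*n - 36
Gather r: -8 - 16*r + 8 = -16*r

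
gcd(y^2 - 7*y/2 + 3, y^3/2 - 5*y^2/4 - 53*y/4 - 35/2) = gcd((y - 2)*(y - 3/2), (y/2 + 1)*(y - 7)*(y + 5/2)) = 1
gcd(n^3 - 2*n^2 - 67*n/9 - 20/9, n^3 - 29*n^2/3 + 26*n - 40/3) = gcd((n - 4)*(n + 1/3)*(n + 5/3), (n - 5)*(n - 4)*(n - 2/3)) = n - 4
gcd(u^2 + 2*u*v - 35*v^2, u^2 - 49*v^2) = u + 7*v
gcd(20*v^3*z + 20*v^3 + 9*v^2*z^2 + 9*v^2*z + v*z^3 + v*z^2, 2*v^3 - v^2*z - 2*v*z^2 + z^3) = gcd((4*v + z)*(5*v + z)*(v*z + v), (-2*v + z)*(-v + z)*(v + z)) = 1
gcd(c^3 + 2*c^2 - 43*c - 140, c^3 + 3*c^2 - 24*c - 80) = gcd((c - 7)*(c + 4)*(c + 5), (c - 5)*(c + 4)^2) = c + 4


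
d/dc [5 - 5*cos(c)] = 5*sin(c)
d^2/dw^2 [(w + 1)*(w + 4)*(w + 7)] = 6*w + 24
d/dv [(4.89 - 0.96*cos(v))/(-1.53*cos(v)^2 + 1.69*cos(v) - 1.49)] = (1.4688*cos(v)^2 - 14.9634*cos(v) + 6.8337)*sin(v)/(2.3409*cos(v)^4 - 5.1714*cos(v)^3 + 7.4155*cos(v)^2 - 5.0362*cos(v) + 2.2201)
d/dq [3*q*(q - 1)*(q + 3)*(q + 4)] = 12*q^3 + 54*q^2 + 30*q - 36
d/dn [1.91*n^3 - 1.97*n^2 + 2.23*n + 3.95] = 5.73*n^2 - 3.94*n + 2.23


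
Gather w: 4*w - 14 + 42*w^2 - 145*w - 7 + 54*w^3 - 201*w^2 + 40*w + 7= 54*w^3 - 159*w^2 - 101*w - 14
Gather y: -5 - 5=-10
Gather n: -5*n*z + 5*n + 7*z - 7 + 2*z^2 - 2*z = n*(5 - 5*z) + 2*z^2 + 5*z - 7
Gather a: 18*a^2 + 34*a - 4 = 18*a^2 + 34*a - 4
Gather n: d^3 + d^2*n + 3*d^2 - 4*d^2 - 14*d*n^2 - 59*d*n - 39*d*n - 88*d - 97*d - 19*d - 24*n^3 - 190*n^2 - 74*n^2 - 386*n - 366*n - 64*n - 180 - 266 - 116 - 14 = d^3 - d^2 - 204*d - 24*n^3 + n^2*(-14*d - 264) + n*(d^2 - 98*d - 816) - 576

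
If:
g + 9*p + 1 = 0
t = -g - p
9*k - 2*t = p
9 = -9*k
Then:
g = 82/17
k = -1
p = -11/17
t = -71/17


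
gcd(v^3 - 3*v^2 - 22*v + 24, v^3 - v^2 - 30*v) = v - 6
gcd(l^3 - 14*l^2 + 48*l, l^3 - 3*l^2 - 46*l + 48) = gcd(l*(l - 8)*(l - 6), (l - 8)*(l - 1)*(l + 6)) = l - 8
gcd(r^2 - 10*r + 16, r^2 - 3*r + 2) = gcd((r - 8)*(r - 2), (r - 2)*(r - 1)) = r - 2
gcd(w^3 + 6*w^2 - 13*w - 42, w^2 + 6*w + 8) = w + 2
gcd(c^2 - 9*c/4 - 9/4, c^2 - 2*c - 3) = c - 3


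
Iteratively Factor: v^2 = (v)*(v)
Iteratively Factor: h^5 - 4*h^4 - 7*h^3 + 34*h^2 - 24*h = (h - 1)*(h^4 - 3*h^3 - 10*h^2 + 24*h) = (h - 2)*(h - 1)*(h^3 - h^2 - 12*h) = h*(h - 2)*(h - 1)*(h^2 - h - 12) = h*(h - 2)*(h - 1)*(h + 3)*(h - 4)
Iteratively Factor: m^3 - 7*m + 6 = (m - 1)*(m^2 + m - 6) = (m - 2)*(m - 1)*(m + 3)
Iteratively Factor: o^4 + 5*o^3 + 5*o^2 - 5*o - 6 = (o + 3)*(o^3 + 2*o^2 - o - 2) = (o + 1)*(o + 3)*(o^2 + o - 2) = (o + 1)*(o + 2)*(o + 3)*(o - 1)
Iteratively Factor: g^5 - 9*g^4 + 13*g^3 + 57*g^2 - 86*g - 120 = (g + 1)*(g^4 - 10*g^3 + 23*g^2 + 34*g - 120) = (g - 3)*(g + 1)*(g^3 - 7*g^2 + 2*g + 40) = (g - 5)*(g - 3)*(g + 1)*(g^2 - 2*g - 8) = (g - 5)*(g - 4)*(g - 3)*(g + 1)*(g + 2)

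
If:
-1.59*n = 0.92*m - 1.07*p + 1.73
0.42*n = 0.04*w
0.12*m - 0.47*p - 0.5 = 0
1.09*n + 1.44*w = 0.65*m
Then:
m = -4.04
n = -0.16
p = -2.09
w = -1.70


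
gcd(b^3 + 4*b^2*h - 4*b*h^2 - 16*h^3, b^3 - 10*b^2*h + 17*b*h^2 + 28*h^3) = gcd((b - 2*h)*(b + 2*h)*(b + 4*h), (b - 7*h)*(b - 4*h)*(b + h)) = 1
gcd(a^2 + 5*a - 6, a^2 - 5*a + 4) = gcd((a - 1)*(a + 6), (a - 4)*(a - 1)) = a - 1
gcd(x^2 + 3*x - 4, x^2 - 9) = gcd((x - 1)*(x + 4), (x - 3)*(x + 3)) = 1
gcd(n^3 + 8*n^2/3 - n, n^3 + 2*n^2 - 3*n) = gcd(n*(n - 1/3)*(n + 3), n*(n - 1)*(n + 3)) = n^2 + 3*n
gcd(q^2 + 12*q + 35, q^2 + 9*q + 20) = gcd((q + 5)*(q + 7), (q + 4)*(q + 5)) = q + 5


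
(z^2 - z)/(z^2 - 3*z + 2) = z/(z - 2)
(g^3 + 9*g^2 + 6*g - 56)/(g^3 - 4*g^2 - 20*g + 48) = (g + 7)/(g - 6)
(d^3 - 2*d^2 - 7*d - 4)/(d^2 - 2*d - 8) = (d^2 + 2*d + 1)/(d + 2)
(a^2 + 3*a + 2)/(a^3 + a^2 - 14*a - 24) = (a + 1)/(a^2 - a - 12)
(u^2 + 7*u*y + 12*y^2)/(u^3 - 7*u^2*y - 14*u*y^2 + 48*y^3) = (u + 4*y)/(u^2 - 10*u*y + 16*y^2)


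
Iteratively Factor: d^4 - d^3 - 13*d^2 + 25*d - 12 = (d - 1)*(d^3 - 13*d + 12) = (d - 1)*(d + 4)*(d^2 - 4*d + 3) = (d - 3)*(d - 1)*(d + 4)*(d - 1)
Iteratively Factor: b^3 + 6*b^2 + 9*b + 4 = (b + 4)*(b^2 + 2*b + 1) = (b + 1)*(b + 4)*(b + 1)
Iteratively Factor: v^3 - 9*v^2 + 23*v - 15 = (v - 3)*(v^2 - 6*v + 5) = (v - 5)*(v - 3)*(v - 1)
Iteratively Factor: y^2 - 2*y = (y)*(y - 2)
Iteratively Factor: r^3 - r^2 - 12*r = (r)*(r^2 - r - 12) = r*(r - 4)*(r + 3)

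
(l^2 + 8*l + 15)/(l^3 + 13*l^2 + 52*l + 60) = (l + 3)/(l^2 + 8*l + 12)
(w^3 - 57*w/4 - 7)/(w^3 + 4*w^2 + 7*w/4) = (w - 4)/w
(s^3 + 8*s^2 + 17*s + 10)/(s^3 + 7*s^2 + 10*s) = (s + 1)/s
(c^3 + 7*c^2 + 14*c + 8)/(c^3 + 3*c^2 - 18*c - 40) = (c^2 + 5*c + 4)/(c^2 + c - 20)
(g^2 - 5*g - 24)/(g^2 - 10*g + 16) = (g + 3)/(g - 2)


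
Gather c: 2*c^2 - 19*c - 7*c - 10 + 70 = 2*c^2 - 26*c + 60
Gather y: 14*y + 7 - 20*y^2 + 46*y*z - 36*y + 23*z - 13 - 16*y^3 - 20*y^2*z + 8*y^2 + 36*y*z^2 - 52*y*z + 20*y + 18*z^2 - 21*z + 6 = -16*y^3 + y^2*(-20*z - 12) + y*(36*z^2 - 6*z - 2) + 18*z^2 + 2*z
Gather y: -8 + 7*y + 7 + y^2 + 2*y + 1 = y^2 + 9*y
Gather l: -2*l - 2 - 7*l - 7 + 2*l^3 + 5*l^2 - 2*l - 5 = 2*l^3 + 5*l^2 - 11*l - 14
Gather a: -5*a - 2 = -5*a - 2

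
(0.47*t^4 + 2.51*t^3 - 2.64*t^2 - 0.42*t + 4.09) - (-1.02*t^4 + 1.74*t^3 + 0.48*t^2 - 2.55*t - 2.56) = 1.49*t^4 + 0.77*t^3 - 3.12*t^2 + 2.13*t + 6.65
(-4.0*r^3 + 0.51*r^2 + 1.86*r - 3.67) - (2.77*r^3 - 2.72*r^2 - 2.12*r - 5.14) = -6.77*r^3 + 3.23*r^2 + 3.98*r + 1.47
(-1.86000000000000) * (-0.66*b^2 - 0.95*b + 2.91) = 1.2276*b^2 + 1.767*b - 5.4126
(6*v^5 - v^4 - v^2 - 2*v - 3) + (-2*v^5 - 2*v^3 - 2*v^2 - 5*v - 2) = 4*v^5 - v^4 - 2*v^3 - 3*v^2 - 7*v - 5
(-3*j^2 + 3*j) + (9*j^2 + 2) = 6*j^2 + 3*j + 2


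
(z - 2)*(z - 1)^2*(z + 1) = z^4 - 3*z^3 + z^2 + 3*z - 2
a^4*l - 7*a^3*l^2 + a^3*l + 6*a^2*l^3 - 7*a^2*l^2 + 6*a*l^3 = a*(a - 6*l)*(a - l)*(a*l + l)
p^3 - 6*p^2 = p^2*(p - 6)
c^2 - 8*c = c*(c - 8)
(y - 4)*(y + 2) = y^2 - 2*y - 8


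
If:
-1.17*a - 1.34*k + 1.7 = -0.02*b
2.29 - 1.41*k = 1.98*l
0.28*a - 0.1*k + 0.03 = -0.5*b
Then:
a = 1.58828742497712*l - 0.398760246221537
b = 0.488128432919522 - 1.17029202181698*l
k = 1.6241134751773 - 1.40425531914894*l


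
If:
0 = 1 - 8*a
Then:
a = 1/8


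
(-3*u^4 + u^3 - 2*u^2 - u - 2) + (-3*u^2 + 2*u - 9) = -3*u^4 + u^3 - 5*u^2 + u - 11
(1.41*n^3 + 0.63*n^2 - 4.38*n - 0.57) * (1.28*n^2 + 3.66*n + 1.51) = 1.8048*n^5 + 5.967*n^4 - 1.1715*n^3 - 15.8091*n^2 - 8.7*n - 0.8607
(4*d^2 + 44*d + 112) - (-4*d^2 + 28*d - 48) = 8*d^2 + 16*d + 160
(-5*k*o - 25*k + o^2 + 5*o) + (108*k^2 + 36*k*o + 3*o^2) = 108*k^2 + 31*k*o - 25*k + 4*o^2 + 5*o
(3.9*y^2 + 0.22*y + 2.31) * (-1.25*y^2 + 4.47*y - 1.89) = -4.875*y^4 + 17.158*y^3 - 9.2751*y^2 + 9.9099*y - 4.3659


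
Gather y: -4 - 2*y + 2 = -2*y - 2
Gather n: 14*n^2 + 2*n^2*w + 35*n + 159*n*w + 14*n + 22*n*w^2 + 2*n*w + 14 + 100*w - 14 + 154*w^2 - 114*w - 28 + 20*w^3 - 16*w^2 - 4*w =n^2*(2*w + 14) + n*(22*w^2 + 161*w + 49) + 20*w^3 + 138*w^2 - 18*w - 28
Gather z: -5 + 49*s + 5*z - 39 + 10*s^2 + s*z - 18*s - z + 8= 10*s^2 + 31*s + z*(s + 4) - 36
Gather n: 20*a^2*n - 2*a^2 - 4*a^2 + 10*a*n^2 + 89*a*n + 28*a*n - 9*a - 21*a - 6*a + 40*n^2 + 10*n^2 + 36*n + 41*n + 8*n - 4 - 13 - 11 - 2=-6*a^2 - 36*a + n^2*(10*a + 50) + n*(20*a^2 + 117*a + 85) - 30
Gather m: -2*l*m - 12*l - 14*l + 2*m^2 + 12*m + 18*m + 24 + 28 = -26*l + 2*m^2 + m*(30 - 2*l) + 52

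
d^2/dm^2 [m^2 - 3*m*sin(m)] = 3*m*sin(m) - 6*cos(m) + 2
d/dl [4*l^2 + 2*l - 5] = 8*l + 2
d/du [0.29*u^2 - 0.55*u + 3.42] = 0.58*u - 0.55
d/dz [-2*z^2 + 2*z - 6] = 2 - 4*z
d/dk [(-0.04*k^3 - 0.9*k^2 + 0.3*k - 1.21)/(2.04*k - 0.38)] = (-0.1632*k^3 - 1.7904*k^2 + 0.684*k + 2.3544)/(4.1616*k^2 - 1.5504*k + 0.1444)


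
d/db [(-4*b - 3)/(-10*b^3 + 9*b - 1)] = (40*b^3 - 36*b - 3*(4*b + 3)*(10*b^2 - 3) + 4)/(10*b^3 - 9*b + 1)^2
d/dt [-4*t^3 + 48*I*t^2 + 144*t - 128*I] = -12*t^2 + 96*I*t + 144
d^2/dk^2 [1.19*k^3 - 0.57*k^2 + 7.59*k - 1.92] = 7.14*k - 1.14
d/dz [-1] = 0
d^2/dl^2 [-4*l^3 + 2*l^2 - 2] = 4 - 24*l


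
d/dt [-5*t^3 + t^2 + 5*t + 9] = -15*t^2 + 2*t + 5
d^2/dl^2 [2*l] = 0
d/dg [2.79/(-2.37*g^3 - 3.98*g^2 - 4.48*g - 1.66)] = (19.8369*g^2 + 22.2084*g + 12.4992)/(2.37*g^3 + 3.98*g^2 + 4.48*g + 1.66)^2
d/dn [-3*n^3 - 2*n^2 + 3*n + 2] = -9*n^2 - 4*n + 3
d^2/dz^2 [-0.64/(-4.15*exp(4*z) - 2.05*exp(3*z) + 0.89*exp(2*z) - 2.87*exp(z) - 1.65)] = ((-42.496*exp(3*z) - 11.808*exp(2*z) + 2.2784*exp(z) - 1.8368)*(4.15*exp(4*z) + 2.05*exp(3*z) - 0.89*exp(2*z) + 2.87*exp(z) + 1.65) + 0.64*(16.6*exp(3*z) + 6.15*exp(2*z) - 1.78*exp(z) + 2.87)*(33.2*exp(3*z) + 12.3*exp(2*z) - 3.56*exp(z) + 5.74)*exp(z))*exp(z)/(4.15*exp(4*z) + 2.05*exp(3*z) - 0.89*exp(2*z) + 2.87*exp(z) + 1.65)^3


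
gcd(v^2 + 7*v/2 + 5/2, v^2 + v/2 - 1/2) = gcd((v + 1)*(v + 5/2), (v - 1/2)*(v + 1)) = v + 1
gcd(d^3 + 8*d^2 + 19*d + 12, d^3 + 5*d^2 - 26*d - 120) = d + 4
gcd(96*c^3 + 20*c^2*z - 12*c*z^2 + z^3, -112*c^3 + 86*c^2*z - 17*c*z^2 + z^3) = -8*c + z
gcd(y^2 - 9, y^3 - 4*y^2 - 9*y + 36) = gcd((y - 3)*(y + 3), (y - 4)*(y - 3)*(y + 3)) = y^2 - 9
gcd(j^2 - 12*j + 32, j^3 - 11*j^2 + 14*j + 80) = j - 8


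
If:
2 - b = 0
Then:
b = 2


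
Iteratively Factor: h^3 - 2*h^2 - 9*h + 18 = (h - 3)*(h^2 + h - 6) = (h - 3)*(h - 2)*(h + 3)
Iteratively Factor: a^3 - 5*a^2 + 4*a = (a - 4)*(a^2 - a) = a*(a - 4)*(a - 1)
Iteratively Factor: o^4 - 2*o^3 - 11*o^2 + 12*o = (o - 4)*(o^3 + 2*o^2 - 3*o) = o*(o - 4)*(o^2 + 2*o - 3) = o*(o - 4)*(o - 1)*(o + 3)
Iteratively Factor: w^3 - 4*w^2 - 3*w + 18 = (w - 3)*(w^2 - w - 6) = (w - 3)*(w + 2)*(w - 3)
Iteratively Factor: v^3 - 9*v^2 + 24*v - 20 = (v - 2)*(v^2 - 7*v + 10) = (v - 2)^2*(v - 5)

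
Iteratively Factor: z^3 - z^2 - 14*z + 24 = (z + 4)*(z^2 - 5*z + 6) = (z - 2)*(z + 4)*(z - 3)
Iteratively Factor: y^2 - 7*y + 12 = (y - 3)*(y - 4)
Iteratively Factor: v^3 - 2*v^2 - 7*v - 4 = (v + 1)*(v^2 - 3*v - 4) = (v - 4)*(v + 1)*(v + 1)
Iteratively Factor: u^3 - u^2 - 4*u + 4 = (u - 1)*(u^2 - 4) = (u - 2)*(u - 1)*(u + 2)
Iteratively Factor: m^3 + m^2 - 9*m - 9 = (m + 1)*(m^2 - 9) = (m - 3)*(m + 1)*(m + 3)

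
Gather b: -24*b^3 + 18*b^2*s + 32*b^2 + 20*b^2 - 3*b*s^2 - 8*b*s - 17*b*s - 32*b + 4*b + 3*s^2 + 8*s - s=-24*b^3 + b^2*(18*s + 52) + b*(-3*s^2 - 25*s - 28) + 3*s^2 + 7*s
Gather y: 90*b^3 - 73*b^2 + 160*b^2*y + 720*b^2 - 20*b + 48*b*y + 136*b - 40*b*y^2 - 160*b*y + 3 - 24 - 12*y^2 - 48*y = 90*b^3 + 647*b^2 + 116*b + y^2*(-40*b - 12) + y*(160*b^2 - 112*b - 48) - 21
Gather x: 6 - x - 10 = -x - 4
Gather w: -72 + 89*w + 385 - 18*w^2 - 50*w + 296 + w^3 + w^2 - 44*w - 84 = w^3 - 17*w^2 - 5*w + 525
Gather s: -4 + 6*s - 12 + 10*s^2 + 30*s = 10*s^2 + 36*s - 16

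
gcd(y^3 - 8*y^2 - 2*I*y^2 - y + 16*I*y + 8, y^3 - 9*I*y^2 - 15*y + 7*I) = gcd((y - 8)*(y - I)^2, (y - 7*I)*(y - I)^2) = y^2 - 2*I*y - 1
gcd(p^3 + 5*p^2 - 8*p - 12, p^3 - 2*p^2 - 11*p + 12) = 1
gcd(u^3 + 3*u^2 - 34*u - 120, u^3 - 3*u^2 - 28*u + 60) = u^2 - u - 30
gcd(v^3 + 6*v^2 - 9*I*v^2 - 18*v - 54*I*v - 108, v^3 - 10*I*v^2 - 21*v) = v - 3*I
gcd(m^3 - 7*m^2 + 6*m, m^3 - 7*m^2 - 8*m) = m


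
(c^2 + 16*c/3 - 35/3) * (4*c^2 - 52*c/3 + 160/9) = 4*c^4 + 4*c^3 - 364*c^2/3 + 8020*c/27 - 5600/27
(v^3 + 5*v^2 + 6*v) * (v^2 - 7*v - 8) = v^5 - 2*v^4 - 37*v^3 - 82*v^2 - 48*v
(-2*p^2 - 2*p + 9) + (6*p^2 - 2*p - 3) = 4*p^2 - 4*p + 6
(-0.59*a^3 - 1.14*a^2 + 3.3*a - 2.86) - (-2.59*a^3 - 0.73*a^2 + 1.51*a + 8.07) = 2.0*a^3 - 0.41*a^2 + 1.79*a - 10.93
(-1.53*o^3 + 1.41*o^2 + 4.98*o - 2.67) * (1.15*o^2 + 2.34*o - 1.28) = -1.7595*o^5 - 1.9587*o^4 + 10.9848*o^3 + 6.7779*o^2 - 12.6222*o + 3.4176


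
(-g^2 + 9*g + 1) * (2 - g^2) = g^4 - 9*g^3 - 3*g^2 + 18*g + 2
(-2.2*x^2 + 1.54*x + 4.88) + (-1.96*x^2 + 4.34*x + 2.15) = -4.16*x^2 + 5.88*x + 7.03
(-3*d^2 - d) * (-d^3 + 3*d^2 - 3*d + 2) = 3*d^5 - 8*d^4 + 6*d^3 - 3*d^2 - 2*d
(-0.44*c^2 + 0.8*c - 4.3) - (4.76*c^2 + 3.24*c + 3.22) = -5.2*c^2 - 2.44*c - 7.52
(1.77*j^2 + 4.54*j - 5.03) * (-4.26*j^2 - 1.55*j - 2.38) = -7.5402*j^4 - 22.0839*j^3 + 10.1782*j^2 - 3.0087*j + 11.9714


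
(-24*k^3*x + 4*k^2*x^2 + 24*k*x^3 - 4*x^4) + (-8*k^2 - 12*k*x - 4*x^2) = -24*k^3*x + 4*k^2*x^2 - 8*k^2 + 24*k*x^3 - 12*k*x - 4*x^4 - 4*x^2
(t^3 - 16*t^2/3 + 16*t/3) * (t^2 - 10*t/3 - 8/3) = t^5 - 26*t^4/3 + 184*t^3/9 - 32*t^2/9 - 128*t/9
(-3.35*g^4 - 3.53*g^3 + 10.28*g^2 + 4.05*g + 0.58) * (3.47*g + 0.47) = -11.6245*g^5 - 13.8236*g^4 + 34.0125*g^3 + 18.8851*g^2 + 3.9161*g + 0.2726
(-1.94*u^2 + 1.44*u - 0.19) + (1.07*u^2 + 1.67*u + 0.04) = -0.87*u^2 + 3.11*u - 0.15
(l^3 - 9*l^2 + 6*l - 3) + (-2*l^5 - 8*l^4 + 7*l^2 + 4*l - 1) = -2*l^5 - 8*l^4 + l^3 - 2*l^2 + 10*l - 4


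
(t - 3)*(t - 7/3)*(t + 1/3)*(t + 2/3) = t^4 - 13*t^3/3 + 17*t^2/9 + 157*t/27 + 14/9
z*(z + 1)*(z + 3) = z^3 + 4*z^2 + 3*z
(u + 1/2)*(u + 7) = u^2 + 15*u/2 + 7/2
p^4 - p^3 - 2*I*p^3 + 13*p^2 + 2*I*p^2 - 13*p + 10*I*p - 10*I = (p - 1)*(p - 5*I)*(p + I)*(p + 2*I)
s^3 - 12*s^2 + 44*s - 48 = (s - 6)*(s - 4)*(s - 2)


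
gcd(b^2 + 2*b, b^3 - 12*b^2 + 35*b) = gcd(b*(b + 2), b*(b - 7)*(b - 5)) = b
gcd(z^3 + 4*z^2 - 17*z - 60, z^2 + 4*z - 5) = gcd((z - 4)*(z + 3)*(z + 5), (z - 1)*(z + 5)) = z + 5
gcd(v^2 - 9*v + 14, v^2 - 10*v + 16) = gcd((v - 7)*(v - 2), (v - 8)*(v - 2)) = v - 2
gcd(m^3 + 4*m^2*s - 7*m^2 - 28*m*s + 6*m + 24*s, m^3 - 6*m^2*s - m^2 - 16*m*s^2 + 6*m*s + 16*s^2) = m - 1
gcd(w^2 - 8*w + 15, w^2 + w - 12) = w - 3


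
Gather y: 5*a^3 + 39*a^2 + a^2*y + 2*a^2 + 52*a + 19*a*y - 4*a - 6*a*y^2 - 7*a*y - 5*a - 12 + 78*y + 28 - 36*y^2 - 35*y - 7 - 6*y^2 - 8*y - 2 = 5*a^3 + 41*a^2 + 43*a + y^2*(-6*a - 42) + y*(a^2 + 12*a + 35) + 7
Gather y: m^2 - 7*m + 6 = m^2 - 7*m + 6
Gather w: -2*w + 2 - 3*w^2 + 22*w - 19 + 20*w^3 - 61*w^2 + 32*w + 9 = 20*w^3 - 64*w^2 + 52*w - 8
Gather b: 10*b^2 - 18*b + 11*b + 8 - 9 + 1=10*b^2 - 7*b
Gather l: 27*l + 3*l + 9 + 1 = 30*l + 10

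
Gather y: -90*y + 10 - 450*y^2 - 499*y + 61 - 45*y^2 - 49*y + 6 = -495*y^2 - 638*y + 77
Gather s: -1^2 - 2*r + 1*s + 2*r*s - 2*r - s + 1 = 2*r*s - 4*r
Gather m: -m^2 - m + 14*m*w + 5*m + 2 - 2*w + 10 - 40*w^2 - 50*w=-m^2 + m*(14*w + 4) - 40*w^2 - 52*w + 12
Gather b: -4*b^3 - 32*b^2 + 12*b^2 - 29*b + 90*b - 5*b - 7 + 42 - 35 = -4*b^3 - 20*b^2 + 56*b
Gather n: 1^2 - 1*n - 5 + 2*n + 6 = n + 2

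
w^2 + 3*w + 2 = (w + 1)*(w + 2)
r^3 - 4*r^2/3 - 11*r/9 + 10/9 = (r - 5/3)*(r - 2/3)*(r + 1)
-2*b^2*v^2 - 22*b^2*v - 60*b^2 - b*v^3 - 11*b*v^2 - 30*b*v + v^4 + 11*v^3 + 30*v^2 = (-2*b + v)*(b + v)*(v + 5)*(v + 6)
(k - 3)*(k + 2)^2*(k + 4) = k^4 + 5*k^3 - 4*k^2 - 44*k - 48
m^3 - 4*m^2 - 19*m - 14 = (m - 7)*(m + 1)*(m + 2)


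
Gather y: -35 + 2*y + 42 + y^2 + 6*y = y^2 + 8*y + 7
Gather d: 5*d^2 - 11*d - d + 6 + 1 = 5*d^2 - 12*d + 7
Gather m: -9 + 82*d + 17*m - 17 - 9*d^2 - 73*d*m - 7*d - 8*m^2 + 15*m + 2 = -9*d^2 + 75*d - 8*m^2 + m*(32 - 73*d) - 24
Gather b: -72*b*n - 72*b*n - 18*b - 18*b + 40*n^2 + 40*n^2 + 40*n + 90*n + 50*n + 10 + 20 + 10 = b*(-144*n - 36) + 80*n^2 + 180*n + 40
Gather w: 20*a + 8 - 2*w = 20*a - 2*w + 8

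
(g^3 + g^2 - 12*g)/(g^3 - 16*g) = (g - 3)/(g - 4)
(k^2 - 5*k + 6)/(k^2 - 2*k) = (k - 3)/k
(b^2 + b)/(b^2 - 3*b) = (b + 1)/(b - 3)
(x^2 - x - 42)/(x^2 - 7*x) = (x + 6)/x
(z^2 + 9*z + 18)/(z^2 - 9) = (z + 6)/(z - 3)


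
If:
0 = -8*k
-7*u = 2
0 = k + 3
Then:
No Solution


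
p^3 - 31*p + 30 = (p - 5)*(p - 1)*(p + 6)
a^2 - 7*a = a*(a - 7)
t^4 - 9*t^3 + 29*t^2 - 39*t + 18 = (t - 3)^2*(t - 2)*(t - 1)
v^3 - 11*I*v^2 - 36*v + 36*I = (v - 6*I)*(v - 3*I)*(v - 2*I)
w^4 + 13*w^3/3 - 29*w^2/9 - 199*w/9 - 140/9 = (w - 7/3)*(w + 1)*(w + 5/3)*(w + 4)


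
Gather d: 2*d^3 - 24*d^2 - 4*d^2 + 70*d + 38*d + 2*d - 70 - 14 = 2*d^3 - 28*d^2 + 110*d - 84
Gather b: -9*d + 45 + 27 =72 - 9*d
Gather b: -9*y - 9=-9*y - 9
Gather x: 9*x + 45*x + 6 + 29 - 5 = 54*x + 30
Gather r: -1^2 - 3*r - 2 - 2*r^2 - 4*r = -2*r^2 - 7*r - 3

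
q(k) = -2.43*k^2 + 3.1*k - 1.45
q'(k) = 3.1 - 4.86*k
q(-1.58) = -12.41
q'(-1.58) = 10.78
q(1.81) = -3.80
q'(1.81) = -5.70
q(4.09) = -29.42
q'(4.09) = -16.78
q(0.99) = -0.76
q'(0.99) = -1.71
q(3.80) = -24.76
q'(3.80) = -15.37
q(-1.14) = -8.14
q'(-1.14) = 8.64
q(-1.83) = -15.26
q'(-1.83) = 11.99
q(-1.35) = -10.06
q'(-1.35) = 9.66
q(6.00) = -70.33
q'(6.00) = -26.06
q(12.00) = -314.17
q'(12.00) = -55.22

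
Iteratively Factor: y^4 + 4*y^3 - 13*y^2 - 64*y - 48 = (y + 4)*(y^3 - 13*y - 12) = (y + 3)*(y + 4)*(y^2 - 3*y - 4) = (y + 1)*(y + 3)*(y + 4)*(y - 4)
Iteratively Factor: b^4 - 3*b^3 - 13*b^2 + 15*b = (b - 1)*(b^3 - 2*b^2 - 15*b) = (b - 1)*(b + 3)*(b^2 - 5*b) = (b - 5)*(b - 1)*(b + 3)*(b)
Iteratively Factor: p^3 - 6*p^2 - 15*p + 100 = (p - 5)*(p^2 - p - 20) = (p - 5)*(p + 4)*(p - 5)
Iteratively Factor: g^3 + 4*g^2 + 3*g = (g)*(g^2 + 4*g + 3) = g*(g + 3)*(g + 1)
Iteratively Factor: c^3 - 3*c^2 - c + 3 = (c - 3)*(c^2 - 1) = (c - 3)*(c + 1)*(c - 1)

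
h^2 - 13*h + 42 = (h - 7)*(h - 6)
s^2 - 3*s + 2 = (s - 2)*(s - 1)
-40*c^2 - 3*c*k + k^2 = (-8*c + k)*(5*c + k)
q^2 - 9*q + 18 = (q - 6)*(q - 3)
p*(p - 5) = p^2 - 5*p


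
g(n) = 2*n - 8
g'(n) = 2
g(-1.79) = -11.58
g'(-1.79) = 2.00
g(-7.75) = -23.50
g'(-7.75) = 2.00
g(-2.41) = -12.82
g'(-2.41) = 2.00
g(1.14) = -5.72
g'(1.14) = 2.00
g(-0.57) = -9.14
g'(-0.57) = 2.00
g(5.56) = 3.12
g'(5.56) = 2.00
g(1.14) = -5.72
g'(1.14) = 2.00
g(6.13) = 4.26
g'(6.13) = 2.00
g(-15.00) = -38.00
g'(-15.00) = 2.00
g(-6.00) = -20.00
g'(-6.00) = 2.00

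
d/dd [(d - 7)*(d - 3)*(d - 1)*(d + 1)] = 4*d^3 - 30*d^2 + 40*d + 10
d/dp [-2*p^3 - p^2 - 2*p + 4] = -6*p^2 - 2*p - 2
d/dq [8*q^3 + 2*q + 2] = 24*q^2 + 2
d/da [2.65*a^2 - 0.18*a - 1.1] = 5.3*a - 0.18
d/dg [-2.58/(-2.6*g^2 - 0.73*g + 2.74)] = (-13.416*g - 1.8834)/(2.6*g^2 + 0.73*g - 2.74)^2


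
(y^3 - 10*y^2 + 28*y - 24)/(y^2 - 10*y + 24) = (y^2 - 4*y + 4)/(y - 4)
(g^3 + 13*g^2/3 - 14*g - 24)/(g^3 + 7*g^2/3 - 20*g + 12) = (3*g + 4)/(3*g - 2)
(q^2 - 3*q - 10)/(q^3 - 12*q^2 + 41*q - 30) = (q + 2)/(q^2 - 7*q + 6)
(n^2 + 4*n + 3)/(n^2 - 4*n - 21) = (n + 1)/(n - 7)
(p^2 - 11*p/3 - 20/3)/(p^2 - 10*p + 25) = (p + 4/3)/(p - 5)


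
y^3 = y^3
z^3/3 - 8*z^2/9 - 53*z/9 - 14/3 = (z/3 + 1/3)*(z - 6)*(z + 7/3)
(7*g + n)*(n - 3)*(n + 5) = 7*g*n^2 + 14*g*n - 105*g + n^3 + 2*n^2 - 15*n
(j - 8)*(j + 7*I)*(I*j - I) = I*j^3 - 7*j^2 - 9*I*j^2 + 63*j + 8*I*j - 56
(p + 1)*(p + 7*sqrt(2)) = p^2 + p + 7*sqrt(2)*p + 7*sqrt(2)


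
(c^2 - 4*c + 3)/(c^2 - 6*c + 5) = (c - 3)/(c - 5)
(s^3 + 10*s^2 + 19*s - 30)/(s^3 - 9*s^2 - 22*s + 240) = (s^2 + 5*s - 6)/(s^2 - 14*s + 48)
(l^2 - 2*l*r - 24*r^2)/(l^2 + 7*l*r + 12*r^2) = (l - 6*r)/(l + 3*r)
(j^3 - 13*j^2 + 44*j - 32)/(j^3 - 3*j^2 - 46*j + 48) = (j - 4)/(j + 6)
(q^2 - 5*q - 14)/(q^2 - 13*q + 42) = (q + 2)/(q - 6)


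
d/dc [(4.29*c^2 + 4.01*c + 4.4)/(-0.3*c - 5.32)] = (-1.287*c^2 - 45.6456*c - 20.0132)/(0.09*c^2 + 3.192*c + 28.3024)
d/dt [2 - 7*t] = -7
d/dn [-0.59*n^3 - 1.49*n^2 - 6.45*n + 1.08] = -1.77*n^2 - 2.98*n - 6.45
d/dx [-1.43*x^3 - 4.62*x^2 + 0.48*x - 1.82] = -4.29*x^2 - 9.24*x + 0.48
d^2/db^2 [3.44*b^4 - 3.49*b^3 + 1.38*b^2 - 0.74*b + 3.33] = 41.28*b^2 - 20.94*b + 2.76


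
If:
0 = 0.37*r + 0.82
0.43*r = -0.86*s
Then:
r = -2.22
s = 1.11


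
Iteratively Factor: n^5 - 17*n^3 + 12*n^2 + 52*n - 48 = (n - 3)*(n^4 + 3*n^3 - 8*n^2 - 12*n + 16) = (n - 3)*(n + 4)*(n^3 - n^2 - 4*n + 4) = (n - 3)*(n + 2)*(n + 4)*(n^2 - 3*n + 2) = (n - 3)*(n - 2)*(n + 2)*(n + 4)*(n - 1)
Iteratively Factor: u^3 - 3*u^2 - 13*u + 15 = (u - 5)*(u^2 + 2*u - 3) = (u - 5)*(u - 1)*(u + 3)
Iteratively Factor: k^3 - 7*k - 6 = (k + 2)*(k^2 - 2*k - 3) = (k - 3)*(k + 2)*(k + 1)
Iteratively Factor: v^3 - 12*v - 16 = (v + 2)*(v^2 - 2*v - 8) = (v + 2)^2*(v - 4)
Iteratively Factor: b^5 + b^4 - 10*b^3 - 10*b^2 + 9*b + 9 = (b + 3)*(b^4 - 2*b^3 - 4*b^2 + 2*b + 3) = (b - 3)*(b + 3)*(b^3 + b^2 - b - 1) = (b - 3)*(b - 1)*(b + 3)*(b^2 + 2*b + 1) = (b - 3)*(b - 1)*(b + 1)*(b + 3)*(b + 1)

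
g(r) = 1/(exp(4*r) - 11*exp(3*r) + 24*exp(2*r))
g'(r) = (-4*exp(4*r) + 33*exp(3*r) - 48*exp(2*r))/(exp(4*r) - 11*exp(3*r) + 24*exp(2*r))^2 = (-4*exp(2*r) + 33*exp(r) - 48)*exp(-2*r)/(exp(2*r) - 11*exp(r) + 24)^2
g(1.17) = -0.09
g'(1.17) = 1.44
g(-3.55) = 51.17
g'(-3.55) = -101.66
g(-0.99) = 0.36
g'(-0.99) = -0.65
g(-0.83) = 0.27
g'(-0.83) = -0.48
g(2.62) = 0.00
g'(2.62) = -0.00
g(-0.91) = 0.31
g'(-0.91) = -0.56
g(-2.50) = 6.42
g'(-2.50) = -12.60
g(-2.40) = 5.28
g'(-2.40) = -10.34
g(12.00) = 0.00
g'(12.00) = 0.00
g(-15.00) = 445269836659.34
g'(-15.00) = -890539610889.52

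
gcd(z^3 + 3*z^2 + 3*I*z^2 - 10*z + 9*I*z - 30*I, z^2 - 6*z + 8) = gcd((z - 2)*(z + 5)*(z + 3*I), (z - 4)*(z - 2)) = z - 2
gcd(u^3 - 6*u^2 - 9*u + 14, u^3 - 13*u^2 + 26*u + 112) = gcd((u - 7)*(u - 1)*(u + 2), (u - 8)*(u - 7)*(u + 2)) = u^2 - 5*u - 14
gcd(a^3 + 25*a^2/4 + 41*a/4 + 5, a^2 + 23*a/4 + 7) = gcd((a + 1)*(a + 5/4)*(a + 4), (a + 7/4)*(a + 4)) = a + 4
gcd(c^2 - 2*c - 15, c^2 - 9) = c + 3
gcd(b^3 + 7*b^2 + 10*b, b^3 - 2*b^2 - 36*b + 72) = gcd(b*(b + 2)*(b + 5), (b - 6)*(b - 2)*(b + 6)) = 1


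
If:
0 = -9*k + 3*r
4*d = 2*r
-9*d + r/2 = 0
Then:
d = 0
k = 0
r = 0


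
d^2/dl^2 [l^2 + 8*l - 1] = 2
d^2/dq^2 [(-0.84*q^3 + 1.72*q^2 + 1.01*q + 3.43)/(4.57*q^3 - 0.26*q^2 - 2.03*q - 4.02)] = (69.84788*q^6 + 79.80591*q^5 + 762.977952*q^4 + 389.068382*q^3 - 18.78603*q^2 + 301.163208*q + 60.206666)/(95.443993*q^9 - 16.290222*q^8 - 126.262245*q^7 - 237.417194*q^6 + 84.745239*q^5 + 219.734094*q^4 + 200.463121*q^3 - 62.303166*q^2 - 98.416836*q - 64.964808)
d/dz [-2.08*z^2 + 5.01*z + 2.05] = 5.01 - 4.16*z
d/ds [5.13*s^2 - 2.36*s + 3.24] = 10.26*s - 2.36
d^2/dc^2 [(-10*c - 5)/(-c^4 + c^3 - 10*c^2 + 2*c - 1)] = 10*((2*c + 1)*(4*c^3 - 3*c^2 + 20*c - 2)^2 + (-8*c^3 + 6*c^2 - 40*c - (2*c + 1)*(6*c^2 - 3*c + 10) + 4)*(c^4 - c^3 + 10*c^2 - 2*c + 1))/(c^4 - c^3 + 10*c^2 - 2*c + 1)^3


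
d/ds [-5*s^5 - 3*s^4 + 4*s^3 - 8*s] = -25*s^4 - 12*s^3 + 12*s^2 - 8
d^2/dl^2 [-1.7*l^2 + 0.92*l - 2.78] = -3.40000000000000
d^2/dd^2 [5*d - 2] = 0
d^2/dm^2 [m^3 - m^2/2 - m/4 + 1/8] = 6*m - 1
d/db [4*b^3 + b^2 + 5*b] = 12*b^2 + 2*b + 5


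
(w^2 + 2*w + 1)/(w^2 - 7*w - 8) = (w + 1)/(w - 8)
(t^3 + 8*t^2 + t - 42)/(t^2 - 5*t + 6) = (t^2 + 10*t + 21)/(t - 3)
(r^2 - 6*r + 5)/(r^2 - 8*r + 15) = (r - 1)/(r - 3)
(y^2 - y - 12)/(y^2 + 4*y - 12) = (y^2 - y - 12)/(y^2 + 4*y - 12)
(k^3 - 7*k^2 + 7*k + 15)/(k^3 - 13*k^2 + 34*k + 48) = (k^2 - 8*k + 15)/(k^2 - 14*k + 48)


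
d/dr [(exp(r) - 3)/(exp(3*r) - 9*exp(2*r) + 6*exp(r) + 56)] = (-3*(exp(r) - 3)*(exp(2*r) - 6*exp(r) + 2) + exp(3*r) - 9*exp(2*r) + 6*exp(r) + 56)*exp(r)/(exp(3*r) - 9*exp(2*r) + 6*exp(r) + 56)^2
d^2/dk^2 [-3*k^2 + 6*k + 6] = -6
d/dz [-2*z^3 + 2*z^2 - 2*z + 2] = -6*z^2 + 4*z - 2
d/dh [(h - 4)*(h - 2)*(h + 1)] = 3*h^2 - 10*h + 2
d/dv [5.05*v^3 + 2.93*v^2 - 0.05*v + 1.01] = 15.15*v^2 + 5.86*v - 0.05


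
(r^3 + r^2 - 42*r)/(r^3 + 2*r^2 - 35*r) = (r - 6)/(r - 5)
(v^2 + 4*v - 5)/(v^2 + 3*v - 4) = (v + 5)/(v + 4)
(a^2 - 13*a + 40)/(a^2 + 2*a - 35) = (a - 8)/(a + 7)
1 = 1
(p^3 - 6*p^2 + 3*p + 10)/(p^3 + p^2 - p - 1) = (p^2 - 7*p + 10)/(p^2 - 1)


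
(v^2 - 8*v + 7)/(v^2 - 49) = (v - 1)/(v + 7)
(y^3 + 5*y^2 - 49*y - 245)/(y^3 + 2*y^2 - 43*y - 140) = (y + 7)/(y + 4)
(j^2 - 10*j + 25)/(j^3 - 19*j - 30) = (j - 5)/(j^2 + 5*j + 6)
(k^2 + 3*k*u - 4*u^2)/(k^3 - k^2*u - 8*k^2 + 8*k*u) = (k + 4*u)/(k*(k - 8))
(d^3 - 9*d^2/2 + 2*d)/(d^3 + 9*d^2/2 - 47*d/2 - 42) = d*(2*d - 1)/(2*d^2 + 17*d + 21)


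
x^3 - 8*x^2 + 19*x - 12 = (x - 4)*(x - 3)*(x - 1)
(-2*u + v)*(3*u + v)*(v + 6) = -6*u^2*v - 36*u^2 + u*v^2 + 6*u*v + v^3 + 6*v^2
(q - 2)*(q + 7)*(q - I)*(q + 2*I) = q^4 + 5*q^3 + I*q^3 - 12*q^2 + 5*I*q^2 + 10*q - 14*I*q - 28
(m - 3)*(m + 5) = m^2 + 2*m - 15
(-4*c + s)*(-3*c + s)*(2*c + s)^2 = 48*c^4 + 20*c^3*s - 12*c^2*s^2 - 3*c*s^3 + s^4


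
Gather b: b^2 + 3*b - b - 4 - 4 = b^2 + 2*b - 8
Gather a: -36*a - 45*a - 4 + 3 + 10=9 - 81*a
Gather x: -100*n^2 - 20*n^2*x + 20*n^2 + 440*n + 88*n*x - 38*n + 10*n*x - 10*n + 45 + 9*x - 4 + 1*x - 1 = -80*n^2 + 392*n + x*(-20*n^2 + 98*n + 10) + 40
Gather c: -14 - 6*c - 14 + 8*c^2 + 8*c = 8*c^2 + 2*c - 28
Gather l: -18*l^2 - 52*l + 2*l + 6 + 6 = -18*l^2 - 50*l + 12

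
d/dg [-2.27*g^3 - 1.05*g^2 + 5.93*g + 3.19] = -6.81*g^2 - 2.1*g + 5.93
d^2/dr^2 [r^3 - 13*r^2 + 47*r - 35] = 6*r - 26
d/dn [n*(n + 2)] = 2*n + 2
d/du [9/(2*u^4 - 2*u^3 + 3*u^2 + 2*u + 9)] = 18*(-4*u^3 + 3*u^2 - 3*u - 1)/(2*u^4 - 2*u^3 + 3*u^2 + 2*u + 9)^2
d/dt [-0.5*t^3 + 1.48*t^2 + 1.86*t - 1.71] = -1.5*t^2 + 2.96*t + 1.86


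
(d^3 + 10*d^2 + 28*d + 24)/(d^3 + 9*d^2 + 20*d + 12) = (d + 2)/(d + 1)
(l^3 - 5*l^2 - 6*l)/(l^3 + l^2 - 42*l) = (l + 1)/(l + 7)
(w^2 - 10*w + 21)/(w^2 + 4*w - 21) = (w - 7)/(w + 7)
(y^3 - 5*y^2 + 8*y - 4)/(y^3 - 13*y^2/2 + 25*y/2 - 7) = 2*(y - 2)/(2*y - 7)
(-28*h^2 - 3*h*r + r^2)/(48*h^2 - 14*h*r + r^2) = (-28*h^2 - 3*h*r + r^2)/(48*h^2 - 14*h*r + r^2)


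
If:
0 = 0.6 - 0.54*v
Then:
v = 1.11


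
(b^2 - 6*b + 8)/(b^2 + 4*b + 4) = (b^2 - 6*b + 8)/(b^2 + 4*b + 4)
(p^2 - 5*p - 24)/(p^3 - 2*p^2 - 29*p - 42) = (p - 8)/(p^2 - 5*p - 14)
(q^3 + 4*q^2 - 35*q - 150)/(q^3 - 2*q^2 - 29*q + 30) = (q + 5)/(q - 1)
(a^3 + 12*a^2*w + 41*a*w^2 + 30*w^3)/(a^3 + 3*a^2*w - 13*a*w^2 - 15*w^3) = (-a - 6*w)/(-a + 3*w)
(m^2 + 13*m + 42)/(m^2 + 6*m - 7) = (m + 6)/(m - 1)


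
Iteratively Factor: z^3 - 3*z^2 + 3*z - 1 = (z - 1)*(z^2 - 2*z + 1) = (z - 1)^2*(z - 1)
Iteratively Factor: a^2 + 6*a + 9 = (a + 3)*(a + 3)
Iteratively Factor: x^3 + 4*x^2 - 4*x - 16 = (x + 2)*(x^2 + 2*x - 8) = (x - 2)*(x + 2)*(x + 4)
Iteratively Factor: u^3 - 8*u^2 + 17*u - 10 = (u - 2)*(u^2 - 6*u + 5) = (u - 5)*(u - 2)*(u - 1)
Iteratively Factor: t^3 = (t)*(t^2) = t^2*(t)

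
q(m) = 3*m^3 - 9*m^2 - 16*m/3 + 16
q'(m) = 9*m^2 - 18*m - 16/3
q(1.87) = -5.83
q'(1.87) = -7.52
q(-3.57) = -216.16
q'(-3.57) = 173.63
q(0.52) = 11.21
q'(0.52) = -12.26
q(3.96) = 40.04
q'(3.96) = 64.52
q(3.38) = 11.00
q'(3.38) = 36.65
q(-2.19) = -47.00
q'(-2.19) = 77.25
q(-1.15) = 5.67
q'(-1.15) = 27.27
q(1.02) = 4.38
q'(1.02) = -14.33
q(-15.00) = -12054.00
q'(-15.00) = 2289.67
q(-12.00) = -6400.00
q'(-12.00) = 1506.67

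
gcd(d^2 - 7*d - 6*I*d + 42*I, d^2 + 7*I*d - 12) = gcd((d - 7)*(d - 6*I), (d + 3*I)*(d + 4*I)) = 1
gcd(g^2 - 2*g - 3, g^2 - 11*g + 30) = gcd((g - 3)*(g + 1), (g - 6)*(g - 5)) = 1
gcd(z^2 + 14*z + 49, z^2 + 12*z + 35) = z + 7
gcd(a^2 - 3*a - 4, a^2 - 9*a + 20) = a - 4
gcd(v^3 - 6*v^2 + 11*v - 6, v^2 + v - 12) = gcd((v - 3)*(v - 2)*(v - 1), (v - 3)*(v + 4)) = v - 3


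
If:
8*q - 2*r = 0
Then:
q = r/4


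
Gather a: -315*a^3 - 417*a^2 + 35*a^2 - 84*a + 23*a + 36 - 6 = -315*a^3 - 382*a^2 - 61*a + 30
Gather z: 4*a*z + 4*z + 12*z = z*(4*a + 16)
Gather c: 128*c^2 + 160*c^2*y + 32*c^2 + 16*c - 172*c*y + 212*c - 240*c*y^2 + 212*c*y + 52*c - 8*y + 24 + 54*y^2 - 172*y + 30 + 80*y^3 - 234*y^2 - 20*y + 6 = c^2*(160*y + 160) + c*(-240*y^2 + 40*y + 280) + 80*y^3 - 180*y^2 - 200*y + 60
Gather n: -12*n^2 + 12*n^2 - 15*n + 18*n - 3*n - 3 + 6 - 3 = 0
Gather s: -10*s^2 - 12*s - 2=-10*s^2 - 12*s - 2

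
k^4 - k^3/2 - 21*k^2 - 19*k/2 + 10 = (k - 5)*(k - 1/2)*(k + 1)*(k + 4)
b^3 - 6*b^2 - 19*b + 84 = (b - 7)*(b - 3)*(b + 4)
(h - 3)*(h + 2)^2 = h^3 + h^2 - 8*h - 12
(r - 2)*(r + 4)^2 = r^3 + 6*r^2 - 32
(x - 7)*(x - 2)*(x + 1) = x^3 - 8*x^2 + 5*x + 14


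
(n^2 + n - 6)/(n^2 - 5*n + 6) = (n + 3)/(n - 3)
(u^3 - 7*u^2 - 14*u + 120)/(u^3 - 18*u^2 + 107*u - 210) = (u + 4)/(u - 7)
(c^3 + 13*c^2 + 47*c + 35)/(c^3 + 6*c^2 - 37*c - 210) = (c + 1)/(c - 6)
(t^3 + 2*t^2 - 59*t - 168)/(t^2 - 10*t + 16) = (t^2 + 10*t + 21)/(t - 2)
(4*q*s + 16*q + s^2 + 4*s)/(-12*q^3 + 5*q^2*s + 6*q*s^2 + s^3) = (-s - 4)/(3*q^2 - 2*q*s - s^2)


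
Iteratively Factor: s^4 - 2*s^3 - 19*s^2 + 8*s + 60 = (s - 2)*(s^3 - 19*s - 30) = (s - 5)*(s - 2)*(s^2 + 5*s + 6) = (s - 5)*(s - 2)*(s + 3)*(s + 2)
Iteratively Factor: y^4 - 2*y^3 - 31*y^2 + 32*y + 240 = (y - 4)*(y^3 + 2*y^2 - 23*y - 60) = (y - 5)*(y - 4)*(y^2 + 7*y + 12) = (y - 5)*(y - 4)*(y + 3)*(y + 4)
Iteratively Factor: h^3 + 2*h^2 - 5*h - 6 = (h - 2)*(h^2 + 4*h + 3) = (h - 2)*(h + 1)*(h + 3)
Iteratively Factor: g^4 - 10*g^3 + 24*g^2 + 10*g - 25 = (g - 5)*(g^3 - 5*g^2 - g + 5) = (g - 5)*(g + 1)*(g^2 - 6*g + 5) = (g - 5)^2*(g + 1)*(g - 1)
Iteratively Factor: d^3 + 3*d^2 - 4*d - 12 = (d + 2)*(d^2 + d - 6) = (d - 2)*(d + 2)*(d + 3)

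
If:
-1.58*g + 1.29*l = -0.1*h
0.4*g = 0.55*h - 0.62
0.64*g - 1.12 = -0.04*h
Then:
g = 1.61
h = 2.30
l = 1.79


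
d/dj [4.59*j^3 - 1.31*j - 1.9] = 13.77*j^2 - 1.31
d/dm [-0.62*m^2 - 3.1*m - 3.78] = -1.24*m - 3.1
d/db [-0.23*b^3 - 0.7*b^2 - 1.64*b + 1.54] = -0.69*b^2 - 1.4*b - 1.64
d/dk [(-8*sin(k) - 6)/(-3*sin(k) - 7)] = 38*cos(k)/(3*sin(k) + 7)^2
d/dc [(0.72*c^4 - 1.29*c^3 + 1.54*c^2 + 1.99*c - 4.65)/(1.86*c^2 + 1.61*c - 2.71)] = (2.6784*c^5 + 1.0782*c^4 - 11.9586*c^3 + 9.2657*c^2 + 8.9512*c + 2.0936)/(3.4596*c^4 + 5.9892*c^3 - 7.4891*c^2 - 8.7262*c + 7.3441)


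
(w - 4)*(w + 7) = w^2 + 3*w - 28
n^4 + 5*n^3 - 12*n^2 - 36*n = n*(n - 3)*(n + 2)*(n + 6)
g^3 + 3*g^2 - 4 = (g - 1)*(g + 2)^2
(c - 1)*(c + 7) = c^2 + 6*c - 7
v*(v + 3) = v^2 + 3*v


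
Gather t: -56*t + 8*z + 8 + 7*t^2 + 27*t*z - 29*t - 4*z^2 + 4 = 7*t^2 + t*(27*z - 85) - 4*z^2 + 8*z + 12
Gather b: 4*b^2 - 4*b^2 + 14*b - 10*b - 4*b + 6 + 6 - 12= 0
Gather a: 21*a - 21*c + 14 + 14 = 21*a - 21*c + 28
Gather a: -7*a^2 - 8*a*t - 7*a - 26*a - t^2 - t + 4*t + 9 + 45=-7*a^2 + a*(-8*t - 33) - t^2 + 3*t + 54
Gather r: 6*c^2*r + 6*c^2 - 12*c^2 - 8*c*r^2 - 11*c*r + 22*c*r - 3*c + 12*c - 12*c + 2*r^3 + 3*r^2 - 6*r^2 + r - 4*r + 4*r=-6*c^2 - 3*c + 2*r^3 + r^2*(-8*c - 3) + r*(6*c^2 + 11*c + 1)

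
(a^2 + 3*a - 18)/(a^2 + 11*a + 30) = (a - 3)/(a + 5)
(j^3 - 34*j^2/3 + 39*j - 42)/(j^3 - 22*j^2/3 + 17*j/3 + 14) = (j - 3)/(j + 1)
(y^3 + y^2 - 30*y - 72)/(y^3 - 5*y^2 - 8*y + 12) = (y^2 + 7*y + 12)/(y^2 + y - 2)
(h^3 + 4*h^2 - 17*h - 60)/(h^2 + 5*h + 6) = (h^2 + h - 20)/(h + 2)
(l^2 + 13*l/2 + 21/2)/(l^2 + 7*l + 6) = (2*l^2 + 13*l + 21)/(2*(l^2 + 7*l + 6))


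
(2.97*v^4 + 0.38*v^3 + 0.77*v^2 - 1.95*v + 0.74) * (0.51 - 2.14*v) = -6.3558*v^5 + 0.7015*v^4 - 1.454*v^3 + 4.5657*v^2 - 2.5781*v + 0.3774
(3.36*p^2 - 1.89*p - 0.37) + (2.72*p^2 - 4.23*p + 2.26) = 6.08*p^2 - 6.12*p + 1.89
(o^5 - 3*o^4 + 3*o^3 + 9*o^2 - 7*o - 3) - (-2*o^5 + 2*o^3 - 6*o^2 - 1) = 3*o^5 - 3*o^4 + o^3 + 15*o^2 - 7*o - 2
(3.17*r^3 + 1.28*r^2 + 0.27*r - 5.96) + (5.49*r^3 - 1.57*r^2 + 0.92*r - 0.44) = 8.66*r^3 - 0.29*r^2 + 1.19*r - 6.4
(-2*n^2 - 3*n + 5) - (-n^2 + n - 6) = -n^2 - 4*n + 11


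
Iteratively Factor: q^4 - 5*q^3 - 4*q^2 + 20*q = (q - 5)*(q^3 - 4*q) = q*(q - 5)*(q^2 - 4) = q*(q - 5)*(q + 2)*(q - 2)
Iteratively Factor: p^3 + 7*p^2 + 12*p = (p)*(p^2 + 7*p + 12) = p*(p + 4)*(p + 3)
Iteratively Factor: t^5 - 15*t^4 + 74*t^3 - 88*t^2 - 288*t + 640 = (t + 2)*(t^4 - 17*t^3 + 108*t^2 - 304*t + 320) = (t - 4)*(t + 2)*(t^3 - 13*t^2 + 56*t - 80) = (t - 4)^2*(t + 2)*(t^2 - 9*t + 20) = (t - 4)^3*(t + 2)*(t - 5)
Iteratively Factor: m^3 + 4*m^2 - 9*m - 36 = (m + 3)*(m^2 + m - 12) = (m + 3)*(m + 4)*(m - 3)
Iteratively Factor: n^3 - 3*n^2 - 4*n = (n)*(n^2 - 3*n - 4) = n*(n + 1)*(n - 4)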